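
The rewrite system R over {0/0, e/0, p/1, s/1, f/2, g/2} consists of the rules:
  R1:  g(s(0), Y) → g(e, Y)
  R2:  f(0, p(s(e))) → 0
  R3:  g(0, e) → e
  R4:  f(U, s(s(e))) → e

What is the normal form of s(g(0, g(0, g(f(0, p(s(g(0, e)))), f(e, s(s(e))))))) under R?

s(e)

1. s(g(0, g(0, g(f(0, p(s(g(0, e)))), f(e, s(s(e)))))))  →  s(g(0, g(0, g(f(0, p(s(e))), f(e, s(s(e)))))))   [R3 at 1.2.2.1.2.1.1]
2. s(g(0, g(0, g(f(0, p(s(e))), f(e, s(s(e)))))))  →  s(g(0, g(0, g(0, f(e, s(s(e)))))))   [R2 at 1.2.2.1]
3. s(g(0, g(0, g(0, f(e, s(s(e)))))))  →  s(g(0, g(0, g(0, e))))   [R4 at 1.2.2.2]
4. s(g(0, g(0, g(0, e))))  →  s(g(0, g(0, e)))   [R3 at 1.2.2]
5. s(g(0, g(0, e)))  →  s(g(0, e))   [R3 at 1.2]
6. s(g(0, e))  →  s(e)   [R3 at 1]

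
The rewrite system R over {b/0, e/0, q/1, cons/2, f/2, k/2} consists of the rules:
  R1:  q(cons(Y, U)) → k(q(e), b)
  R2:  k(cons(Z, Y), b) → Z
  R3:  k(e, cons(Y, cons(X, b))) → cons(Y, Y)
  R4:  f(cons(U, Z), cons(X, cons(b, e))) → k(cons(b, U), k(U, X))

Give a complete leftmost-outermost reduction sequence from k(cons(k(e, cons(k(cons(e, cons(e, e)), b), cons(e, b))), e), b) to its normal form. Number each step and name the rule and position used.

cons(e, e)

1. k(cons(k(e, cons(k(cons(e, cons(e, e)), b), cons(e, b))), e), b)  →  k(e, cons(k(cons(e, cons(e, e)), b), cons(e, b)))   [R2 at ε]
2. k(e, cons(k(cons(e, cons(e, e)), b), cons(e, b)))  →  cons(k(cons(e, cons(e, e)), b), k(cons(e, cons(e, e)), b))   [R3 at ε]
3. cons(k(cons(e, cons(e, e)), b), k(cons(e, cons(e, e)), b))  →  cons(e, k(cons(e, cons(e, e)), b))   [R2 at 1]
4. cons(e, k(cons(e, cons(e, e)), b))  →  cons(e, e)   [R2 at 2]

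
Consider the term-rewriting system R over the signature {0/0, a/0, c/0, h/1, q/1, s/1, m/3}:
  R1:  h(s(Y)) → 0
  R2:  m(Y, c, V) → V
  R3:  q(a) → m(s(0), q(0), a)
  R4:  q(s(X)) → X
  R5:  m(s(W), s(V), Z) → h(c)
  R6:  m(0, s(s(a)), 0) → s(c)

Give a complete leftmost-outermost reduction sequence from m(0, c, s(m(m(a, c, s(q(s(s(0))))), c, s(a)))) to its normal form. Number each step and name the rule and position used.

1. m(0, c, s(m(m(a, c, s(q(s(s(0))))), c, s(a))))  →  s(m(m(a, c, s(q(s(s(0))))), c, s(a)))   [R2 at ε]
2. s(m(m(a, c, s(q(s(s(0))))), c, s(a)))  →  s(s(a))   [R2 at 1]

s(s(a))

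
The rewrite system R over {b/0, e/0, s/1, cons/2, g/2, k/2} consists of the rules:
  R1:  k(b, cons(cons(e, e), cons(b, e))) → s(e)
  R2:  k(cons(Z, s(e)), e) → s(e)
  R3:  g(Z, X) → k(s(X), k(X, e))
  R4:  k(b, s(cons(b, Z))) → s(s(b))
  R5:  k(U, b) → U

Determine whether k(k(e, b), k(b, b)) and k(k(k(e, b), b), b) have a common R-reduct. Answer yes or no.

Reduce t₁ = k(k(e, b), k(b, b)):
1. k(k(e, b), k(b, b))  →  k(e, k(b, b))   [R5 at 1]
2. k(e, k(b, b))  →  k(e, b)   [R5 at 2]
3. k(e, b)  →  e   [R5 at ε]

Reduce t₂ = k(k(k(e, b), b), b):
1. k(k(k(e, b), b), b)  →  k(k(e, b), b)   [R5 at ε]
2. k(k(e, b), b)  →  k(e, b)   [R5 at ε]
3. k(e, b)  →  e   [R5 at ε]

yes — NF(t₁) = e, NF(t₂) = e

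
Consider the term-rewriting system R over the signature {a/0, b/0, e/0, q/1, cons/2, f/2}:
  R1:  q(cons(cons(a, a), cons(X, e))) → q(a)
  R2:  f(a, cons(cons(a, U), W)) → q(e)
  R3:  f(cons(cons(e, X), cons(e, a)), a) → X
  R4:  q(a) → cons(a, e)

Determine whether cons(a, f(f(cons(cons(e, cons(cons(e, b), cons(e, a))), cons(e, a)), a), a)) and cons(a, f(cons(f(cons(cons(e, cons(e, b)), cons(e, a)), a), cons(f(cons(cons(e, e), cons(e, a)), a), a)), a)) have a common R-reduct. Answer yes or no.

Reduce t₁ = cons(a, f(f(cons(cons(e, cons(cons(e, b), cons(e, a))), cons(e, a)), a), a)):
1. cons(a, f(f(cons(cons(e, cons(cons(e, b), cons(e, a))), cons(e, a)), a), a))  →  cons(a, f(cons(cons(e, b), cons(e, a)), a))   [R3 at 2.1]
2. cons(a, f(cons(cons(e, b), cons(e, a)), a))  →  cons(a, b)   [R3 at 2]

Reduce t₂ = cons(a, f(cons(f(cons(cons(e, cons(e, b)), cons(e, a)), a), cons(f(cons(cons(e, e), cons(e, a)), a), a)), a)):
1. cons(a, f(cons(f(cons(cons(e, cons(e, b)), cons(e, a)), a), cons(f(cons(cons(e, e), cons(e, a)), a), a)), a))  →  cons(a, f(cons(cons(e, b), cons(f(cons(cons(e, e), cons(e, a)), a), a)), a))   [R3 at 2.1.1]
2. cons(a, f(cons(cons(e, b), cons(f(cons(cons(e, e), cons(e, a)), a), a)), a))  →  cons(a, f(cons(cons(e, b), cons(e, a)), a))   [R3 at 2.1.2.1]
3. cons(a, f(cons(cons(e, b), cons(e, a)), a))  →  cons(a, b)   [R3 at 2]

yes — NF(t₁) = cons(a, b), NF(t₂) = cons(a, b)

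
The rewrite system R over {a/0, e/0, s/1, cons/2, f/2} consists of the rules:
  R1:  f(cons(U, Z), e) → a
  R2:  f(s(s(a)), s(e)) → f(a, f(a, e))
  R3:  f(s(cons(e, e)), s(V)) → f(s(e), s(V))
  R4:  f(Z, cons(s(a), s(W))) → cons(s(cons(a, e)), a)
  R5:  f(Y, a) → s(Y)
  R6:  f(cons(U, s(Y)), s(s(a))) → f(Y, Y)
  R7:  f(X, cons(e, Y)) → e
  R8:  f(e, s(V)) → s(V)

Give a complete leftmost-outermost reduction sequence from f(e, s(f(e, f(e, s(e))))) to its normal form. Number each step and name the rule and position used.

1. f(e, s(f(e, f(e, s(e)))))  →  s(f(e, f(e, s(e))))   [R8 at ε]
2. s(f(e, f(e, s(e))))  →  s(f(e, s(e)))   [R8 at 1.2]
3. s(f(e, s(e)))  →  s(s(e))   [R8 at 1]

s(s(e))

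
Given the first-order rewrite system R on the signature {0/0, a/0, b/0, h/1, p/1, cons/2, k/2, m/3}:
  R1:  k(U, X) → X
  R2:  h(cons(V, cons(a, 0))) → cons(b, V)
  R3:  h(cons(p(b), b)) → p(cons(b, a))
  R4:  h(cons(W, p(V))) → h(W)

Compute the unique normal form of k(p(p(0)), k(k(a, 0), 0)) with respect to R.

0

1. k(p(p(0)), k(k(a, 0), 0))  →  k(k(a, 0), 0)   [R1 at ε]
2. k(k(a, 0), 0)  →  0   [R1 at ε]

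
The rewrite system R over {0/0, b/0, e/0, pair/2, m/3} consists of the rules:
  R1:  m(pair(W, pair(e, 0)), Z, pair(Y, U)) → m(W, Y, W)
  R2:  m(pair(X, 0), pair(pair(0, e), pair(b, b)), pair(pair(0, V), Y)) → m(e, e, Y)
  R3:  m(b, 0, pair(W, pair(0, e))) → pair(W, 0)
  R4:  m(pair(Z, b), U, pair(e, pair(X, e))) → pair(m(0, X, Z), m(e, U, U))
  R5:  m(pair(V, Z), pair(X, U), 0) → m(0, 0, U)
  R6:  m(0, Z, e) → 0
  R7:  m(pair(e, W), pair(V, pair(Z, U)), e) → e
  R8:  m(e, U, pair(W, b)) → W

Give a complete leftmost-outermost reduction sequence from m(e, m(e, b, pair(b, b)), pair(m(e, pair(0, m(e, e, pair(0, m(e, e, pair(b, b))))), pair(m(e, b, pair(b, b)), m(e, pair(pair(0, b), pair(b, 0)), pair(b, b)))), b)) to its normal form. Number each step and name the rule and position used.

b

1. m(e, m(e, b, pair(b, b)), pair(m(e, pair(0, m(e, e, pair(0, m(e, e, pair(b, b))))), pair(m(e, b, pair(b, b)), m(e, pair(pair(0, b), pair(b, 0)), pair(b, b)))), b))  →  m(e, pair(0, m(e, e, pair(0, m(e, e, pair(b, b))))), pair(m(e, b, pair(b, b)), m(e, pair(pair(0, b), pair(b, 0)), pair(b, b))))   [R8 at ε]
2. m(e, pair(0, m(e, e, pair(0, m(e, e, pair(b, b))))), pair(m(e, b, pair(b, b)), m(e, pair(pair(0, b), pair(b, 0)), pair(b, b))))  →  m(e, pair(0, m(e, e, pair(0, b))), pair(m(e, b, pair(b, b)), m(e, pair(pair(0, b), pair(b, 0)), pair(b, b))))   [R8 at 2.2.3.2]
3. m(e, pair(0, m(e, e, pair(0, b))), pair(m(e, b, pair(b, b)), m(e, pair(pair(0, b), pair(b, 0)), pair(b, b))))  →  m(e, pair(0, 0), pair(m(e, b, pair(b, b)), m(e, pair(pair(0, b), pair(b, 0)), pair(b, b))))   [R8 at 2.2]
4. m(e, pair(0, 0), pair(m(e, b, pair(b, b)), m(e, pair(pair(0, b), pair(b, 0)), pair(b, b))))  →  m(e, pair(0, 0), pair(b, m(e, pair(pair(0, b), pair(b, 0)), pair(b, b))))   [R8 at 3.1]
5. m(e, pair(0, 0), pair(b, m(e, pair(pair(0, b), pair(b, 0)), pair(b, b))))  →  m(e, pair(0, 0), pair(b, b))   [R8 at 3.2]
6. m(e, pair(0, 0), pair(b, b))  →  b   [R8 at ε]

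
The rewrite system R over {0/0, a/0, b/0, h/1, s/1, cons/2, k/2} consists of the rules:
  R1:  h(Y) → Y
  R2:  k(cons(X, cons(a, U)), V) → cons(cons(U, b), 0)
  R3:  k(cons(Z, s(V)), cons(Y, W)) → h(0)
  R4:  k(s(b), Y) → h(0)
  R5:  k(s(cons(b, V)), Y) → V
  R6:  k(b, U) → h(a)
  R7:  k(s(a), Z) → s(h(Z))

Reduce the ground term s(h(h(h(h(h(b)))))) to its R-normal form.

s(b)

1. s(h(h(h(h(h(b))))))  →  s(h(h(h(h(b)))))   [R1 at 1]
2. s(h(h(h(h(b)))))  →  s(h(h(h(b))))   [R1 at 1]
3. s(h(h(h(b))))  →  s(h(h(b)))   [R1 at 1]
4. s(h(h(b)))  →  s(h(b))   [R1 at 1]
5. s(h(b))  →  s(b)   [R1 at 1]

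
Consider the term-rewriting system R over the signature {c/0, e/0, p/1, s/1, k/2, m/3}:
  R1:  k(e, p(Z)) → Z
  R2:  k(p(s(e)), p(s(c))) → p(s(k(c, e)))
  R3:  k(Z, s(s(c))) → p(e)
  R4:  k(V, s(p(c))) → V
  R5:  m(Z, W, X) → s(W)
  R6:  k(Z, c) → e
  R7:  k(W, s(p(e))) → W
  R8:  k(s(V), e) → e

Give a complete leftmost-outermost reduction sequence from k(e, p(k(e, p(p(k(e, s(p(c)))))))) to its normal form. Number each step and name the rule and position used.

1. k(e, p(k(e, p(p(k(e, s(p(c))))))))  →  k(e, p(p(k(e, s(p(c))))))   [R1 at ε]
2. k(e, p(p(k(e, s(p(c))))))  →  p(k(e, s(p(c))))   [R1 at ε]
3. p(k(e, s(p(c))))  →  p(e)   [R4 at 1]

p(e)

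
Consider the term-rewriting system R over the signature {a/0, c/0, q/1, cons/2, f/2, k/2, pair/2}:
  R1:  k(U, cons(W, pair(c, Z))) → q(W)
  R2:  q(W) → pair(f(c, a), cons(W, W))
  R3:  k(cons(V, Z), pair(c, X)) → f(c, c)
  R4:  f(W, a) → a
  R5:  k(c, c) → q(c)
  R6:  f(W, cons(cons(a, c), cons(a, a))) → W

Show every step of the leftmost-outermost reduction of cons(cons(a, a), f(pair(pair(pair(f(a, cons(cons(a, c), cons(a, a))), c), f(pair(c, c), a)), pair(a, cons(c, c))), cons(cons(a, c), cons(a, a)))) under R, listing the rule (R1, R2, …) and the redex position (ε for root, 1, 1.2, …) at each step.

cons(cons(a, a), pair(pair(pair(a, c), a), pair(a, cons(c, c))))

1. cons(cons(a, a), f(pair(pair(pair(f(a, cons(cons(a, c), cons(a, a))), c), f(pair(c, c), a)), pair(a, cons(c, c))), cons(cons(a, c), cons(a, a))))  →  cons(cons(a, a), pair(pair(pair(f(a, cons(cons(a, c), cons(a, a))), c), f(pair(c, c), a)), pair(a, cons(c, c))))   [R6 at 2]
2. cons(cons(a, a), pair(pair(pair(f(a, cons(cons(a, c), cons(a, a))), c), f(pair(c, c), a)), pair(a, cons(c, c))))  →  cons(cons(a, a), pair(pair(pair(a, c), f(pair(c, c), a)), pair(a, cons(c, c))))   [R6 at 2.1.1.1]
3. cons(cons(a, a), pair(pair(pair(a, c), f(pair(c, c), a)), pair(a, cons(c, c))))  →  cons(cons(a, a), pair(pair(pair(a, c), a), pair(a, cons(c, c))))   [R4 at 2.1.2]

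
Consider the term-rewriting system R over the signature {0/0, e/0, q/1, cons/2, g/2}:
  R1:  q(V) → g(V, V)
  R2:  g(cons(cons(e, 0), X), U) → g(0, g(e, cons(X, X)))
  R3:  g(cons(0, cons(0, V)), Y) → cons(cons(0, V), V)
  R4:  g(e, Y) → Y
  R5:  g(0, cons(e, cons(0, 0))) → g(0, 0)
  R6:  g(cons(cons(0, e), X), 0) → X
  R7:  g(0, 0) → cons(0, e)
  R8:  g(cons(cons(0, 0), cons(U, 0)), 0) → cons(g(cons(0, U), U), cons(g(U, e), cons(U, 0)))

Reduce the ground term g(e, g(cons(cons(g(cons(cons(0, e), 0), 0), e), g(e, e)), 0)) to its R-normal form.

1. g(e, g(cons(cons(g(cons(cons(0, e), 0), 0), e), g(e, e)), 0))  →  g(cons(cons(g(cons(cons(0, e), 0), 0), e), g(e, e)), 0)   [R4 at ε]
2. g(cons(cons(g(cons(cons(0, e), 0), 0), e), g(e, e)), 0)  →  g(cons(cons(0, e), g(e, e)), 0)   [R6 at 1.1.1]
3. g(cons(cons(0, e), g(e, e)), 0)  →  g(e, e)   [R6 at ε]
4. g(e, e)  →  e   [R4 at ε]

e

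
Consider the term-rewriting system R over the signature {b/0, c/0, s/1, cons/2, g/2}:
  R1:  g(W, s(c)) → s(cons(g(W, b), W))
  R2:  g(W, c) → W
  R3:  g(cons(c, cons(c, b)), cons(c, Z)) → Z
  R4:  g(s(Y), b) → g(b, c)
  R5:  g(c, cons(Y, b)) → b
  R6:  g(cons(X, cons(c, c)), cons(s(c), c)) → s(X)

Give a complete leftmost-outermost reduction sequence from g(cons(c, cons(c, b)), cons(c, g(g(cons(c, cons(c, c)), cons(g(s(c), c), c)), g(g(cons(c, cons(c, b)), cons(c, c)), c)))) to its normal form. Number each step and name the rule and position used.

s(c)

1. g(cons(c, cons(c, b)), cons(c, g(g(cons(c, cons(c, c)), cons(g(s(c), c), c)), g(g(cons(c, cons(c, b)), cons(c, c)), c))))  →  g(g(cons(c, cons(c, c)), cons(g(s(c), c), c)), g(g(cons(c, cons(c, b)), cons(c, c)), c))   [R3 at ε]
2. g(g(cons(c, cons(c, c)), cons(g(s(c), c), c)), g(g(cons(c, cons(c, b)), cons(c, c)), c))  →  g(g(cons(c, cons(c, c)), cons(s(c), c)), g(g(cons(c, cons(c, b)), cons(c, c)), c))   [R2 at 1.2.1]
3. g(g(cons(c, cons(c, c)), cons(s(c), c)), g(g(cons(c, cons(c, b)), cons(c, c)), c))  →  g(s(c), g(g(cons(c, cons(c, b)), cons(c, c)), c))   [R6 at 1]
4. g(s(c), g(g(cons(c, cons(c, b)), cons(c, c)), c))  →  g(s(c), g(cons(c, cons(c, b)), cons(c, c)))   [R2 at 2]
5. g(s(c), g(cons(c, cons(c, b)), cons(c, c)))  →  g(s(c), c)   [R3 at 2]
6. g(s(c), c)  →  s(c)   [R2 at ε]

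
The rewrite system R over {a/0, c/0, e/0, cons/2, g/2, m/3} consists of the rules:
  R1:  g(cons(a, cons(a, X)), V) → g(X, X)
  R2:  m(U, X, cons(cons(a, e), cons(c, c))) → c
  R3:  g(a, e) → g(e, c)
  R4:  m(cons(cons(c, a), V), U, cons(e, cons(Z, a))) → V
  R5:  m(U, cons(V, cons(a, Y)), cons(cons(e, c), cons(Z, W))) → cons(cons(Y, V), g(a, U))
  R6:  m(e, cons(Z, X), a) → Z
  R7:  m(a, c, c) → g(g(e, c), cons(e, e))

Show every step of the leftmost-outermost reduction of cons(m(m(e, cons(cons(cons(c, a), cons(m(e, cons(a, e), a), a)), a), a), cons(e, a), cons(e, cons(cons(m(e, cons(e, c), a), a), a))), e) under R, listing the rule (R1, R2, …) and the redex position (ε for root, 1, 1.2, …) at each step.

1. cons(m(m(e, cons(cons(cons(c, a), cons(m(e, cons(a, e), a), a)), a), a), cons(e, a), cons(e, cons(cons(m(e, cons(e, c), a), a), a))), e)  →  cons(m(cons(cons(c, a), cons(m(e, cons(a, e), a), a)), cons(e, a), cons(e, cons(cons(m(e, cons(e, c), a), a), a))), e)   [R6 at 1.1]
2. cons(m(cons(cons(c, a), cons(m(e, cons(a, e), a), a)), cons(e, a), cons(e, cons(cons(m(e, cons(e, c), a), a), a))), e)  →  cons(cons(m(e, cons(a, e), a), a), e)   [R4 at 1]
3. cons(cons(m(e, cons(a, e), a), a), e)  →  cons(cons(a, a), e)   [R6 at 1.1]

cons(cons(a, a), e)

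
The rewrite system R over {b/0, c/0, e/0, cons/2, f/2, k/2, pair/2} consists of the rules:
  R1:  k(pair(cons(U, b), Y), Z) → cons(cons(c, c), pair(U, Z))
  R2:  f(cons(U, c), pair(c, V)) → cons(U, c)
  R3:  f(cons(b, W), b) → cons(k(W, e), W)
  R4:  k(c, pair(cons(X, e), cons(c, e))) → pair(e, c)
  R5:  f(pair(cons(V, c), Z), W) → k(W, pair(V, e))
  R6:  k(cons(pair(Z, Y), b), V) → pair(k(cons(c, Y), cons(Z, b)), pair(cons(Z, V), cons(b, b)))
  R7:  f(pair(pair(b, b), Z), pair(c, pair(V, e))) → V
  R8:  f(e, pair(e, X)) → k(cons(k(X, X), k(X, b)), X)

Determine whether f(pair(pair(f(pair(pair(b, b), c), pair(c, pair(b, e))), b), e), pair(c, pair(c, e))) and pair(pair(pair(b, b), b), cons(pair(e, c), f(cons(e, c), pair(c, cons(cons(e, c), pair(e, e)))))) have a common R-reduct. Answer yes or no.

no — NF(t₁) = c, NF(t₂) = pair(pair(pair(b, b), b), cons(pair(e, c), cons(e, c)))

Reduce t₁ = f(pair(pair(f(pair(pair(b, b), c), pair(c, pair(b, e))), b), e), pair(c, pair(c, e))):
1. f(pair(pair(f(pair(pair(b, b), c), pair(c, pair(b, e))), b), e), pair(c, pair(c, e)))  →  f(pair(pair(b, b), e), pair(c, pair(c, e)))   [R7 at 1.1.1]
2. f(pair(pair(b, b), e), pair(c, pair(c, e)))  →  c   [R7 at ε]

Reduce t₂ = pair(pair(pair(b, b), b), cons(pair(e, c), f(cons(e, c), pair(c, cons(cons(e, c), pair(e, e)))))):
1. pair(pair(pair(b, b), b), cons(pair(e, c), f(cons(e, c), pair(c, cons(cons(e, c), pair(e, e))))))  →  pair(pair(pair(b, b), b), cons(pair(e, c), cons(e, c)))   [R2 at 2.2]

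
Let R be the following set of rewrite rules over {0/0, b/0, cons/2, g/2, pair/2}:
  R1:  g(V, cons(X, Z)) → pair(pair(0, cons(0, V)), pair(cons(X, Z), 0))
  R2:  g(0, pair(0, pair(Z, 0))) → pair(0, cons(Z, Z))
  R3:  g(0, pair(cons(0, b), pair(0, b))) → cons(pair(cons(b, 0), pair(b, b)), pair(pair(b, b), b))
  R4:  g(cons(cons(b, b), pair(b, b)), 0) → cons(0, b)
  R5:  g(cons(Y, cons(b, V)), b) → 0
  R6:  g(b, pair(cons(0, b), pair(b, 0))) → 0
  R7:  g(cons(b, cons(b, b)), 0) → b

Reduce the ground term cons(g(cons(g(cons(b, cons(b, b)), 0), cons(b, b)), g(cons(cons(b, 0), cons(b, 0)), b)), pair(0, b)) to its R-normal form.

1. cons(g(cons(g(cons(b, cons(b, b)), 0), cons(b, b)), g(cons(cons(b, 0), cons(b, 0)), b)), pair(0, b))  →  cons(g(cons(b, cons(b, b)), g(cons(cons(b, 0), cons(b, 0)), b)), pair(0, b))   [R7 at 1.1.1]
2. cons(g(cons(b, cons(b, b)), g(cons(cons(b, 0), cons(b, 0)), b)), pair(0, b))  →  cons(g(cons(b, cons(b, b)), 0), pair(0, b))   [R5 at 1.2]
3. cons(g(cons(b, cons(b, b)), 0), pair(0, b))  →  cons(b, pair(0, b))   [R7 at 1]

cons(b, pair(0, b))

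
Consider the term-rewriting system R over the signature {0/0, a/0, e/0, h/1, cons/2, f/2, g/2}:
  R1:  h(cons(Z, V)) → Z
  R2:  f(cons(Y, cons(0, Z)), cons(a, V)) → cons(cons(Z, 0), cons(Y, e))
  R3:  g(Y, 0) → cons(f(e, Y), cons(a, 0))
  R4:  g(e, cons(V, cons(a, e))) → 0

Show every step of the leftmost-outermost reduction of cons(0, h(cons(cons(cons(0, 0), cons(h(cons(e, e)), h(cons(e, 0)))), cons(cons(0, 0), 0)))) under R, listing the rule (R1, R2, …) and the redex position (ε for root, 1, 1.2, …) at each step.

1. cons(0, h(cons(cons(cons(0, 0), cons(h(cons(e, e)), h(cons(e, 0)))), cons(cons(0, 0), 0))))  →  cons(0, cons(cons(0, 0), cons(h(cons(e, e)), h(cons(e, 0)))))   [R1 at 2]
2. cons(0, cons(cons(0, 0), cons(h(cons(e, e)), h(cons(e, 0)))))  →  cons(0, cons(cons(0, 0), cons(e, h(cons(e, 0)))))   [R1 at 2.2.1]
3. cons(0, cons(cons(0, 0), cons(e, h(cons(e, 0)))))  →  cons(0, cons(cons(0, 0), cons(e, e)))   [R1 at 2.2.2]

cons(0, cons(cons(0, 0), cons(e, e)))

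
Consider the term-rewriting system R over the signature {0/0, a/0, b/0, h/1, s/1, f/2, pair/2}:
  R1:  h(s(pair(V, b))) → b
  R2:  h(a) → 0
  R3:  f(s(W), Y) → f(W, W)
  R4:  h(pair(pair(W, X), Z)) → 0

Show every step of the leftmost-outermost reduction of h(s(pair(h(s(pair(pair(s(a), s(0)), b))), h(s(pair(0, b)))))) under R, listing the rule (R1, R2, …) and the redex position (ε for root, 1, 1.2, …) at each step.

1. h(s(pair(h(s(pair(pair(s(a), s(0)), b))), h(s(pair(0, b))))))  →  h(s(pair(b, h(s(pair(0, b))))))   [R1 at 1.1.1]
2. h(s(pair(b, h(s(pair(0, b))))))  →  h(s(pair(b, b)))   [R1 at 1.1.2]
3. h(s(pair(b, b)))  →  b   [R1 at ε]

b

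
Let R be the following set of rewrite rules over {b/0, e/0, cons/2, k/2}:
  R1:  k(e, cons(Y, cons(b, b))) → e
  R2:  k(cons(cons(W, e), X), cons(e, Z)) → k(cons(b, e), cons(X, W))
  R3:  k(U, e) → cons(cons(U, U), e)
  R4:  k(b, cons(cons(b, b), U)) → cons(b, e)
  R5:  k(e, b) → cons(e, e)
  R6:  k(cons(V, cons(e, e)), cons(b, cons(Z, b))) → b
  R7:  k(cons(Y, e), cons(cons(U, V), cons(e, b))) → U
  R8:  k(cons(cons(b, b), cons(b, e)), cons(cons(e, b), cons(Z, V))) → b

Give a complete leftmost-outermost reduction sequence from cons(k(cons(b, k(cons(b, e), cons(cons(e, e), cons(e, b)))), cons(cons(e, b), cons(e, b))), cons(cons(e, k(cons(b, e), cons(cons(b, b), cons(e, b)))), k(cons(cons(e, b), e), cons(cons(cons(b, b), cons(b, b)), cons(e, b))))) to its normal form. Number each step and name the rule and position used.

cons(e, cons(cons(e, b), cons(b, b)))

1. cons(k(cons(b, k(cons(b, e), cons(cons(e, e), cons(e, b)))), cons(cons(e, b), cons(e, b))), cons(cons(e, k(cons(b, e), cons(cons(b, b), cons(e, b)))), k(cons(cons(e, b), e), cons(cons(cons(b, b), cons(b, b)), cons(e, b)))))  →  cons(k(cons(b, e), cons(cons(e, b), cons(e, b))), cons(cons(e, k(cons(b, e), cons(cons(b, b), cons(e, b)))), k(cons(cons(e, b), e), cons(cons(cons(b, b), cons(b, b)), cons(e, b)))))   [R7 at 1.1.2]
2. cons(k(cons(b, e), cons(cons(e, b), cons(e, b))), cons(cons(e, k(cons(b, e), cons(cons(b, b), cons(e, b)))), k(cons(cons(e, b), e), cons(cons(cons(b, b), cons(b, b)), cons(e, b)))))  →  cons(e, cons(cons(e, k(cons(b, e), cons(cons(b, b), cons(e, b)))), k(cons(cons(e, b), e), cons(cons(cons(b, b), cons(b, b)), cons(e, b)))))   [R7 at 1]
3. cons(e, cons(cons(e, k(cons(b, e), cons(cons(b, b), cons(e, b)))), k(cons(cons(e, b), e), cons(cons(cons(b, b), cons(b, b)), cons(e, b)))))  →  cons(e, cons(cons(e, b), k(cons(cons(e, b), e), cons(cons(cons(b, b), cons(b, b)), cons(e, b)))))   [R7 at 2.1.2]
4. cons(e, cons(cons(e, b), k(cons(cons(e, b), e), cons(cons(cons(b, b), cons(b, b)), cons(e, b)))))  →  cons(e, cons(cons(e, b), cons(b, b)))   [R7 at 2.2]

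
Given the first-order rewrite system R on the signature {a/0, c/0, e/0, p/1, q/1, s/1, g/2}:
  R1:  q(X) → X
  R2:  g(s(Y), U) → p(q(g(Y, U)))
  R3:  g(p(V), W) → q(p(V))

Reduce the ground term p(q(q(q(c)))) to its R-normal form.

p(c)

1. p(q(q(q(c))))  →  p(q(q(c)))   [R1 at 1]
2. p(q(q(c)))  →  p(q(c))   [R1 at 1]
3. p(q(c))  →  p(c)   [R1 at 1]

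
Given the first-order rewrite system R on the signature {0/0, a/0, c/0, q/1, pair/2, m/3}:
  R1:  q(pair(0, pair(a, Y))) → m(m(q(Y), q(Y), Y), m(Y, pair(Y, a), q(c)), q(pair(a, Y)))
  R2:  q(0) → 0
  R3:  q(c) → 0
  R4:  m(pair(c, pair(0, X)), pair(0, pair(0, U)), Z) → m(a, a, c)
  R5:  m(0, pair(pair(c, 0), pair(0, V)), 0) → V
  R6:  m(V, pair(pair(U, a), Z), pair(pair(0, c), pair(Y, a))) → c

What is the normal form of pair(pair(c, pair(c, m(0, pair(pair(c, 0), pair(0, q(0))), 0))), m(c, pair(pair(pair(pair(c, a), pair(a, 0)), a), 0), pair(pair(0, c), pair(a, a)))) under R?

pair(pair(c, pair(c, 0)), c)

1. pair(pair(c, pair(c, m(0, pair(pair(c, 0), pair(0, q(0))), 0))), m(c, pair(pair(pair(pair(c, a), pair(a, 0)), a), 0), pair(pair(0, c), pair(a, a))))  →  pair(pair(c, pair(c, q(0))), m(c, pair(pair(pair(pair(c, a), pair(a, 0)), a), 0), pair(pair(0, c), pair(a, a))))   [R5 at 1.2.2]
2. pair(pair(c, pair(c, q(0))), m(c, pair(pair(pair(pair(c, a), pair(a, 0)), a), 0), pair(pair(0, c), pair(a, a))))  →  pair(pair(c, pair(c, 0)), m(c, pair(pair(pair(pair(c, a), pair(a, 0)), a), 0), pair(pair(0, c), pair(a, a))))   [R2 at 1.2.2]
3. pair(pair(c, pair(c, 0)), m(c, pair(pair(pair(pair(c, a), pair(a, 0)), a), 0), pair(pair(0, c), pair(a, a))))  →  pair(pair(c, pair(c, 0)), c)   [R6 at 2]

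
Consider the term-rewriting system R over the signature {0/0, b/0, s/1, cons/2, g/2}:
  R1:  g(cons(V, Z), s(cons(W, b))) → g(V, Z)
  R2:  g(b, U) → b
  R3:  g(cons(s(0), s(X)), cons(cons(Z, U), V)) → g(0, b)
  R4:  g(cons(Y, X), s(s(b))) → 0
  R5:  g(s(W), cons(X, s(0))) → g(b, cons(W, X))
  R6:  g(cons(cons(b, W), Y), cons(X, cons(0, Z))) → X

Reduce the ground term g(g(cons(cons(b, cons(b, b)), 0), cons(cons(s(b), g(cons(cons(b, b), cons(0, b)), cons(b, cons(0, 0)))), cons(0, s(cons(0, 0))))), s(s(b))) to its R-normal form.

1. g(g(cons(cons(b, cons(b, b)), 0), cons(cons(s(b), g(cons(cons(b, b), cons(0, b)), cons(b, cons(0, 0)))), cons(0, s(cons(0, 0))))), s(s(b)))  →  g(cons(s(b), g(cons(cons(b, b), cons(0, b)), cons(b, cons(0, 0)))), s(s(b)))   [R6 at 1]
2. g(cons(s(b), g(cons(cons(b, b), cons(0, b)), cons(b, cons(0, 0)))), s(s(b)))  →  0   [R4 at ε]

0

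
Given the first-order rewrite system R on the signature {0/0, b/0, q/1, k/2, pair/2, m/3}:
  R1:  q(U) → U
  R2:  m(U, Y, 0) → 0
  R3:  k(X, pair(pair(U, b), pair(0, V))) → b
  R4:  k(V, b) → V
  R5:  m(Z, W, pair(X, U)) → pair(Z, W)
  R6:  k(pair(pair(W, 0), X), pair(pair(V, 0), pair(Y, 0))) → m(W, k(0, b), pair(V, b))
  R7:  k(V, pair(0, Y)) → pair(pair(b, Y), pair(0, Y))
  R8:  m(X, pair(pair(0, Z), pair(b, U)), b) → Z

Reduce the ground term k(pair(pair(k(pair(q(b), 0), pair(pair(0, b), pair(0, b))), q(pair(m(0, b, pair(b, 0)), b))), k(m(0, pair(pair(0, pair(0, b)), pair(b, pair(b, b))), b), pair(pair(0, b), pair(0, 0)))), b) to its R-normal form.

pair(pair(b, pair(pair(0, b), b)), b)

1. k(pair(pair(k(pair(q(b), 0), pair(pair(0, b), pair(0, b))), q(pair(m(0, b, pair(b, 0)), b))), k(m(0, pair(pair(0, pair(0, b)), pair(b, pair(b, b))), b), pair(pair(0, b), pair(0, 0)))), b)  →  pair(pair(k(pair(q(b), 0), pair(pair(0, b), pair(0, b))), q(pair(m(0, b, pair(b, 0)), b))), k(m(0, pair(pair(0, pair(0, b)), pair(b, pair(b, b))), b), pair(pair(0, b), pair(0, 0))))   [R4 at ε]
2. pair(pair(k(pair(q(b), 0), pair(pair(0, b), pair(0, b))), q(pair(m(0, b, pair(b, 0)), b))), k(m(0, pair(pair(0, pair(0, b)), pair(b, pair(b, b))), b), pair(pair(0, b), pair(0, 0))))  →  pair(pair(b, q(pair(m(0, b, pair(b, 0)), b))), k(m(0, pair(pair(0, pair(0, b)), pair(b, pair(b, b))), b), pair(pair(0, b), pair(0, 0))))   [R3 at 1.1]
3. pair(pair(b, q(pair(m(0, b, pair(b, 0)), b))), k(m(0, pair(pair(0, pair(0, b)), pair(b, pair(b, b))), b), pair(pair(0, b), pair(0, 0))))  →  pair(pair(b, pair(m(0, b, pair(b, 0)), b)), k(m(0, pair(pair(0, pair(0, b)), pair(b, pair(b, b))), b), pair(pair(0, b), pair(0, 0))))   [R1 at 1.2]
4. pair(pair(b, pair(m(0, b, pair(b, 0)), b)), k(m(0, pair(pair(0, pair(0, b)), pair(b, pair(b, b))), b), pair(pair(0, b), pair(0, 0))))  →  pair(pair(b, pair(pair(0, b), b)), k(m(0, pair(pair(0, pair(0, b)), pair(b, pair(b, b))), b), pair(pair(0, b), pair(0, 0))))   [R5 at 1.2.1]
5. pair(pair(b, pair(pair(0, b), b)), k(m(0, pair(pair(0, pair(0, b)), pair(b, pair(b, b))), b), pair(pair(0, b), pair(0, 0))))  →  pair(pair(b, pair(pair(0, b), b)), b)   [R3 at 2]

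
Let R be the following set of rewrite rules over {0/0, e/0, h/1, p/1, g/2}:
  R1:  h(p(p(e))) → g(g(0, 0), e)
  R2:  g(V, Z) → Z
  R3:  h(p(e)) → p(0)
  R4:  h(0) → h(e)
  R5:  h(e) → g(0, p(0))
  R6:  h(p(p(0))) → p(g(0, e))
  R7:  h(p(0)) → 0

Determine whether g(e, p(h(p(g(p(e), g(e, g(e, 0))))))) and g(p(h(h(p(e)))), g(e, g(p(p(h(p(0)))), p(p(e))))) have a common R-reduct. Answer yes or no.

no — NF(t₁) = p(0), NF(t₂) = p(p(e))

Reduce t₁ = g(e, p(h(p(g(p(e), g(e, g(e, 0))))))):
1. g(e, p(h(p(g(p(e), g(e, g(e, 0)))))))  →  p(h(p(g(p(e), g(e, g(e, 0))))))   [R2 at ε]
2. p(h(p(g(p(e), g(e, g(e, 0))))))  →  p(h(p(g(e, g(e, 0)))))   [R2 at 1.1.1]
3. p(h(p(g(e, g(e, 0)))))  →  p(h(p(g(e, 0))))   [R2 at 1.1.1]
4. p(h(p(g(e, 0))))  →  p(h(p(0)))   [R2 at 1.1.1]
5. p(h(p(0)))  →  p(0)   [R7 at 1]

Reduce t₂ = g(p(h(h(p(e)))), g(e, g(p(p(h(p(0)))), p(p(e))))):
1. g(p(h(h(p(e)))), g(e, g(p(p(h(p(0)))), p(p(e)))))  →  g(e, g(p(p(h(p(0)))), p(p(e))))   [R2 at ε]
2. g(e, g(p(p(h(p(0)))), p(p(e))))  →  g(p(p(h(p(0)))), p(p(e)))   [R2 at ε]
3. g(p(p(h(p(0)))), p(p(e)))  →  p(p(e))   [R2 at ε]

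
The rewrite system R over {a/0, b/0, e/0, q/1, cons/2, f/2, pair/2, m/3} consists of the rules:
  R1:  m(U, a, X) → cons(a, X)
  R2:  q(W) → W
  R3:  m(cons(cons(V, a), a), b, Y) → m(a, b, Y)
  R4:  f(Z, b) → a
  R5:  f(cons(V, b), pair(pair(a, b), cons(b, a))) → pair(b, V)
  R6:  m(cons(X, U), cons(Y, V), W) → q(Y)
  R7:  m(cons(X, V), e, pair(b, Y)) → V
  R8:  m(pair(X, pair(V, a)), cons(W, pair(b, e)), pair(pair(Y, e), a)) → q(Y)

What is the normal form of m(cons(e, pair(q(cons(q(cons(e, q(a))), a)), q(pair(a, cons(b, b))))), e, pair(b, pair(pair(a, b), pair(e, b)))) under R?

pair(cons(cons(e, a), a), pair(a, cons(b, b)))

1. m(cons(e, pair(q(cons(q(cons(e, q(a))), a)), q(pair(a, cons(b, b))))), e, pair(b, pair(pair(a, b), pair(e, b))))  →  pair(q(cons(q(cons(e, q(a))), a)), q(pair(a, cons(b, b))))   [R7 at ε]
2. pair(q(cons(q(cons(e, q(a))), a)), q(pair(a, cons(b, b))))  →  pair(cons(q(cons(e, q(a))), a), q(pair(a, cons(b, b))))   [R2 at 1]
3. pair(cons(q(cons(e, q(a))), a), q(pair(a, cons(b, b))))  →  pair(cons(cons(e, q(a)), a), q(pair(a, cons(b, b))))   [R2 at 1.1]
4. pair(cons(cons(e, q(a)), a), q(pair(a, cons(b, b))))  →  pair(cons(cons(e, a), a), q(pair(a, cons(b, b))))   [R2 at 1.1.2]
5. pair(cons(cons(e, a), a), q(pair(a, cons(b, b))))  →  pair(cons(cons(e, a), a), pair(a, cons(b, b)))   [R2 at 2]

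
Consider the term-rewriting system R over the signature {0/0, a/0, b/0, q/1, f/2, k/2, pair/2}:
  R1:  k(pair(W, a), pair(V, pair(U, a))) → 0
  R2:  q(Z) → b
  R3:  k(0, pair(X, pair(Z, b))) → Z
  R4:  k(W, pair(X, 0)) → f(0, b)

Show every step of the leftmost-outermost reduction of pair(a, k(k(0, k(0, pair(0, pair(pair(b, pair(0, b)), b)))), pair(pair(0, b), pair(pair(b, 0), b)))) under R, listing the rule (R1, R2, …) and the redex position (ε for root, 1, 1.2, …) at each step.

pair(a, pair(b, 0))

1. pair(a, k(k(0, k(0, pair(0, pair(pair(b, pair(0, b)), b)))), pair(pair(0, b), pair(pair(b, 0), b))))  →  pair(a, k(k(0, pair(b, pair(0, b))), pair(pair(0, b), pair(pair(b, 0), b))))   [R3 at 2.1.2]
2. pair(a, k(k(0, pair(b, pair(0, b))), pair(pair(0, b), pair(pair(b, 0), b))))  →  pair(a, k(0, pair(pair(0, b), pair(pair(b, 0), b))))   [R3 at 2.1]
3. pair(a, k(0, pair(pair(0, b), pair(pair(b, 0), b))))  →  pair(a, pair(b, 0))   [R3 at 2]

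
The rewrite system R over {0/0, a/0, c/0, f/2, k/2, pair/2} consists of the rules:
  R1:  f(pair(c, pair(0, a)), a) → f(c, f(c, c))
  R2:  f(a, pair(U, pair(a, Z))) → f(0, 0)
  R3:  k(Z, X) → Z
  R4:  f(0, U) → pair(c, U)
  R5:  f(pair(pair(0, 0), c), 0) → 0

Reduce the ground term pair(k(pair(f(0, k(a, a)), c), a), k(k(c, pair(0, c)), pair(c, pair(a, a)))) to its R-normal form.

pair(pair(pair(c, a), c), c)

1. pair(k(pair(f(0, k(a, a)), c), a), k(k(c, pair(0, c)), pair(c, pair(a, a))))  →  pair(pair(f(0, k(a, a)), c), k(k(c, pair(0, c)), pair(c, pair(a, a))))   [R3 at 1]
2. pair(pair(f(0, k(a, a)), c), k(k(c, pair(0, c)), pair(c, pair(a, a))))  →  pair(pair(pair(c, k(a, a)), c), k(k(c, pair(0, c)), pair(c, pair(a, a))))   [R4 at 1.1]
3. pair(pair(pair(c, k(a, a)), c), k(k(c, pair(0, c)), pair(c, pair(a, a))))  →  pair(pair(pair(c, a), c), k(k(c, pair(0, c)), pair(c, pair(a, a))))   [R3 at 1.1.2]
4. pair(pair(pair(c, a), c), k(k(c, pair(0, c)), pair(c, pair(a, a))))  →  pair(pair(pair(c, a), c), k(c, pair(0, c)))   [R3 at 2]
5. pair(pair(pair(c, a), c), k(c, pair(0, c)))  →  pair(pair(pair(c, a), c), c)   [R3 at 2]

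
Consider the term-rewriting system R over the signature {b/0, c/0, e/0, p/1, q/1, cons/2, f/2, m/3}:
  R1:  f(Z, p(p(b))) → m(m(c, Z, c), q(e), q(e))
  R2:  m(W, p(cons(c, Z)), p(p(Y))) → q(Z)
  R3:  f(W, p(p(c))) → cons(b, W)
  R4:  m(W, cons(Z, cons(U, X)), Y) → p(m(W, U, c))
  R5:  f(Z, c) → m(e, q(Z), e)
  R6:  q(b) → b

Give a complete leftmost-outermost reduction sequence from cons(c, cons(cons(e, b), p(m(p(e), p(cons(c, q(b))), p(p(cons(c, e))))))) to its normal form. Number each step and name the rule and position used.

1. cons(c, cons(cons(e, b), p(m(p(e), p(cons(c, q(b))), p(p(cons(c, e)))))))  →  cons(c, cons(cons(e, b), p(q(q(b)))))   [R2 at 2.2.1]
2. cons(c, cons(cons(e, b), p(q(q(b)))))  →  cons(c, cons(cons(e, b), p(q(b))))   [R6 at 2.2.1.1]
3. cons(c, cons(cons(e, b), p(q(b))))  →  cons(c, cons(cons(e, b), p(b)))   [R6 at 2.2.1]

cons(c, cons(cons(e, b), p(b)))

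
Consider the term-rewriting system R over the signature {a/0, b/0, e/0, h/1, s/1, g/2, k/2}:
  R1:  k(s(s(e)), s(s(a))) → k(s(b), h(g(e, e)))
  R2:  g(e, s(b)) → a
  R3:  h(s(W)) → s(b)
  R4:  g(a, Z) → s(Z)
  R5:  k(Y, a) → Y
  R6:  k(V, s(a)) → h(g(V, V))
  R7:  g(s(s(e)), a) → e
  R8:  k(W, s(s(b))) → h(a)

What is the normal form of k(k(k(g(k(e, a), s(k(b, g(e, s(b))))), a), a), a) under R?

a

1. k(k(k(g(k(e, a), s(k(b, g(e, s(b))))), a), a), a)  →  k(k(g(k(e, a), s(k(b, g(e, s(b))))), a), a)   [R5 at ε]
2. k(k(g(k(e, a), s(k(b, g(e, s(b))))), a), a)  →  k(g(k(e, a), s(k(b, g(e, s(b))))), a)   [R5 at ε]
3. k(g(k(e, a), s(k(b, g(e, s(b))))), a)  →  g(k(e, a), s(k(b, g(e, s(b)))))   [R5 at ε]
4. g(k(e, a), s(k(b, g(e, s(b)))))  →  g(e, s(k(b, g(e, s(b)))))   [R5 at 1]
5. g(e, s(k(b, g(e, s(b)))))  →  g(e, s(k(b, a)))   [R2 at 2.1.2]
6. g(e, s(k(b, a)))  →  g(e, s(b))   [R5 at 2.1]
7. g(e, s(b))  →  a   [R2 at ε]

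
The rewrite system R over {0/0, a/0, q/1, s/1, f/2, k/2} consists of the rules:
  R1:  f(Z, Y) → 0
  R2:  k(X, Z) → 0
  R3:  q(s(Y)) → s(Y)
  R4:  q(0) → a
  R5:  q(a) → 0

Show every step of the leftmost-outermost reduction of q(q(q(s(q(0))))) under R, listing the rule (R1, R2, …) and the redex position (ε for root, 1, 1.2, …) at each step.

1. q(q(q(s(q(0)))))  →  q(q(s(q(0))))   [R3 at 1.1]
2. q(q(s(q(0))))  →  q(s(q(0)))   [R3 at 1]
3. q(s(q(0)))  →  s(q(0))   [R3 at ε]
4. s(q(0))  →  s(a)   [R4 at 1]

s(a)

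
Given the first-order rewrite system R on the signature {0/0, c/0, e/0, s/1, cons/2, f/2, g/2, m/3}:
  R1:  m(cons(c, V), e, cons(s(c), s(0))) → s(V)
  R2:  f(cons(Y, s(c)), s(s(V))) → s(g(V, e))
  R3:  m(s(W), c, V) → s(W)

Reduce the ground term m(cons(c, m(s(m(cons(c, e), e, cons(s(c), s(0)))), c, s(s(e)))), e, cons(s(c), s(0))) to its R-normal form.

1. m(cons(c, m(s(m(cons(c, e), e, cons(s(c), s(0)))), c, s(s(e)))), e, cons(s(c), s(0)))  →  s(m(s(m(cons(c, e), e, cons(s(c), s(0)))), c, s(s(e))))   [R1 at ε]
2. s(m(s(m(cons(c, e), e, cons(s(c), s(0)))), c, s(s(e))))  →  s(s(m(cons(c, e), e, cons(s(c), s(0)))))   [R3 at 1]
3. s(s(m(cons(c, e), e, cons(s(c), s(0)))))  →  s(s(s(e)))   [R1 at 1.1]

s(s(s(e)))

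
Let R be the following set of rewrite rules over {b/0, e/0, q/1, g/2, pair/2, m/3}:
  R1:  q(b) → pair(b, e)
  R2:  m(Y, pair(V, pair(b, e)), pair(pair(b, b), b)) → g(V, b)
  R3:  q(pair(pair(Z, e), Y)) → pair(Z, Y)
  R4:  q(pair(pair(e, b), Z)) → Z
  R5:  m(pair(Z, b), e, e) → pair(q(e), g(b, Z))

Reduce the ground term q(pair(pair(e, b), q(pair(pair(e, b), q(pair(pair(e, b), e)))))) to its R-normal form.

e

1. q(pair(pair(e, b), q(pair(pair(e, b), q(pair(pair(e, b), e))))))  →  q(pair(pair(e, b), q(pair(pair(e, b), e))))   [R4 at ε]
2. q(pair(pair(e, b), q(pair(pair(e, b), e))))  →  q(pair(pair(e, b), e))   [R4 at ε]
3. q(pair(pair(e, b), e))  →  e   [R4 at ε]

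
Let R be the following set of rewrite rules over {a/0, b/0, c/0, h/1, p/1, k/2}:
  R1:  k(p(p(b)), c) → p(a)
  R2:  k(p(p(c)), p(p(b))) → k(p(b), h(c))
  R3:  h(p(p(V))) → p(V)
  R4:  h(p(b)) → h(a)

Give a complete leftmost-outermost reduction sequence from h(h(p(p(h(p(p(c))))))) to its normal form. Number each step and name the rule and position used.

1. h(h(p(p(h(p(p(c)))))))  →  h(p(h(p(p(c)))))   [R3 at 1]
2. h(p(h(p(p(c)))))  →  h(p(p(c)))   [R3 at 1.1]
3. h(p(p(c)))  →  p(c)   [R3 at ε]

p(c)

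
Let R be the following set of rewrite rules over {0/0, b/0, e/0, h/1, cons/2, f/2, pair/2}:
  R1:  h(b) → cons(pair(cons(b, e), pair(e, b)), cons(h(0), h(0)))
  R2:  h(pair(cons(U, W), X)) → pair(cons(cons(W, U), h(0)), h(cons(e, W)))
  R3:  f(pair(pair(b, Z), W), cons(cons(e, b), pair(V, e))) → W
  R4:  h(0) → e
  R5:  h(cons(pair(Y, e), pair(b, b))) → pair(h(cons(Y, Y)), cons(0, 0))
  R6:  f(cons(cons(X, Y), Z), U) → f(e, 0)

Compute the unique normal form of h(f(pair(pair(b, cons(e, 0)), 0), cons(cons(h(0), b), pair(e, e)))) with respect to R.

e

1. h(f(pair(pair(b, cons(e, 0)), 0), cons(cons(h(0), b), pair(e, e))))  →  h(f(pair(pair(b, cons(e, 0)), 0), cons(cons(e, b), pair(e, e))))   [R4 at 1.2.1.1]
2. h(f(pair(pair(b, cons(e, 0)), 0), cons(cons(e, b), pair(e, e))))  →  h(0)   [R3 at 1]
3. h(0)  →  e   [R4 at ε]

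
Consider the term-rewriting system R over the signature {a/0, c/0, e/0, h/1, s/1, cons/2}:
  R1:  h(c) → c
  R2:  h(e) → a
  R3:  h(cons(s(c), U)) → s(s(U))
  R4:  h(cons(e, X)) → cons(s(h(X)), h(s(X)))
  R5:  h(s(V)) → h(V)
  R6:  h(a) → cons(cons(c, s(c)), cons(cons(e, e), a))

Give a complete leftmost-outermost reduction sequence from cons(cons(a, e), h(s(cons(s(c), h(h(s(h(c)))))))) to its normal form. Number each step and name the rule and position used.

cons(cons(a, e), s(s(c)))

1. cons(cons(a, e), h(s(cons(s(c), h(h(s(h(c))))))))  →  cons(cons(a, e), h(cons(s(c), h(h(s(h(c)))))))   [R5 at 2]
2. cons(cons(a, e), h(cons(s(c), h(h(s(h(c)))))))  →  cons(cons(a, e), s(s(h(h(s(h(c)))))))   [R3 at 2]
3. cons(cons(a, e), s(s(h(h(s(h(c)))))))  →  cons(cons(a, e), s(s(h(h(h(c))))))   [R5 at 2.1.1.1]
4. cons(cons(a, e), s(s(h(h(h(c))))))  →  cons(cons(a, e), s(s(h(h(c)))))   [R1 at 2.1.1.1.1]
5. cons(cons(a, e), s(s(h(h(c)))))  →  cons(cons(a, e), s(s(h(c))))   [R1 at 2.1.1.1]
6. cons(cons(a, e), s(s(h(c))))  →  cons(cons(a, e), s(s(c)))   [R1 at 2.1.1]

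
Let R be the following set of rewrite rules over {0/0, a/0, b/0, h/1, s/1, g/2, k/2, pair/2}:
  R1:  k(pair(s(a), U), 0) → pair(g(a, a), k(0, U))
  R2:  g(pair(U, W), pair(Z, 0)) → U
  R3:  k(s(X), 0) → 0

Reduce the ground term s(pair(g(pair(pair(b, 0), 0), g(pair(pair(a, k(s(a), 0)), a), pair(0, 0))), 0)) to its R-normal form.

1. s(pair(g(pair(pair(b, 0), 0), g(pair(pair(a, k(s(a), 0)), a), pair(0, 0))), 0))  →  s(pair(g(pair(pair(b, 0), 0), pair(a, k(s(a), 0))), 0))   [R2 at 1.1.2]
2. s(pair(g(pair(pair(b, 0), 0), pair(a, k(s(a), 0))), 0))  →  s(pair(g(pair(pair(b, 0), 0), pair(a, 0)), 0))   [R3 at 1.1.2.2]
3. s(pair(g(pair(pair(b, 0), 0), pair(a, 0)), 0))  →  s(pair(pair(b, 0), 0))   [R2 at 1.1]

s(pair(pair(b, 0), 0))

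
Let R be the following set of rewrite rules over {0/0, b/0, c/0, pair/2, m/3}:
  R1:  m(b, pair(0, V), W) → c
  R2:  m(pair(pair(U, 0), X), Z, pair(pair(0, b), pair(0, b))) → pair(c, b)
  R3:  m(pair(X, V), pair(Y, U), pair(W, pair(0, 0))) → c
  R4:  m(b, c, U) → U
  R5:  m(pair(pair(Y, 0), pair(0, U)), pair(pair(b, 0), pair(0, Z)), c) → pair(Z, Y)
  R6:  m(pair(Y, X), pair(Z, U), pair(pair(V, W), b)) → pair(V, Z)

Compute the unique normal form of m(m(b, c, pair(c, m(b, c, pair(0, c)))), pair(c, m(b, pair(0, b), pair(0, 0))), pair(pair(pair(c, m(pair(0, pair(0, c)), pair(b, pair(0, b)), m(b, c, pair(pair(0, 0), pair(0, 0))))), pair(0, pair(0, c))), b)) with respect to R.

pair(pair(c, c), c)

1. m(m(b, c, pair(c, m(b, c, pair(0, c)))), pair(c, m(b, pair(0, b), pair(0, 0))), pair(pair(pair(c, m(pair(0, pair(0, c)), pair(b, pair(0, b)), m(b, c, pair(pair(0, 0), pair(0, 0))))), pair(0, pair(0, c))), b))  →  m(pair(c, m(b, c, pair(0, c))), pair(c, m(b, pair(0, b), pair(0, 0))), pair(pair(pair(c, m(pair(0, pair(0, c)), pair(b, pair(0, b)), m(b, c, pair(pair(0, 0), pair(0, 0))))), pair(0, pair(0, c))), b))   [R4 at 1]
2. m(pair(c, m(b, c, pair(0, c))), pair(c, m(b, pair(0, b), pair(0, 0))), pair(pair(pair(c, m(pair(0, pair(0, c)), pair(b, pair(0, b)), m(b, c, pair(pair(0, 0), pair(0, 0))))), pair(0, pair(0, c))), b))  →  pair(pair(c, m(pair(0, pair(0, c)), pair(b, pair(0, b)), m(b, c, pair(pair(0, 0), pair(0, 0))))), c)   [R6 at ε]
3. pair(pair(c, m(pair(0, pair(0, c)), pair(b, pair(0, b)), m(b, c, pair(pair(0, 0), pair(0, 0))))), c)  →  pair(pair(c, m(pair(0, pair(0, c)), pair(b, pair(0, b)), pair(pair(0, 0), pair(0, 0)))), c)   [R4 at 1.2.3]
4. pair(pair(c, m(pair(0, pair(0, c)), pair(b, pair(0, b)), pair(pair(0, 0), pair(0, 0)))), c)  →  pair(pair(c, c), c)   [R3 at 1.2]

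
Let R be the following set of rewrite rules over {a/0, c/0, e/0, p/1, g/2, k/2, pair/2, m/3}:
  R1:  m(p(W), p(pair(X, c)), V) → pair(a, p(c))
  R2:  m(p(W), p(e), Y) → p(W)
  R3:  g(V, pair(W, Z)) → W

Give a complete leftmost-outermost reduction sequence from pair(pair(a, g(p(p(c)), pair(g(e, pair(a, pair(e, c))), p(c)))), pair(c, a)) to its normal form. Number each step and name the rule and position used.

pair(pair(a, a), pair(c, a))

1. pair(pair(a, g(p(p(c)), pair(g(e, pair(a, pair(e, c))), p(c)))), pair(c, a))  →  pair(pair(a, g(e, pair(a, pair(e, c)))), pair(c, a))   [R3 at 1.2]
2. pair(pair(a, g(e, pair(a, pair(e, c)))), pair(c, a))  →  pair(pair(a, a), pair(c, a))   [R3 at 1.2]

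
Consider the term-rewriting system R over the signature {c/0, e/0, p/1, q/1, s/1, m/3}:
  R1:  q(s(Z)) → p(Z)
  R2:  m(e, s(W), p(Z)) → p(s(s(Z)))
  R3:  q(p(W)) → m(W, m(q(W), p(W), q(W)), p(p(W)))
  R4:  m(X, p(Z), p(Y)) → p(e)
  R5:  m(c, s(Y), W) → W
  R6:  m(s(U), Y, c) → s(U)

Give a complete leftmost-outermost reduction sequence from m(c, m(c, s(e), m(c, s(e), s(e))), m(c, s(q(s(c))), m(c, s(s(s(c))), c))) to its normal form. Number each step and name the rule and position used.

1. m(c, m(c, s(e), m(c, s(e), s(e))), m(c, s(q(s(c))), m(c, s(s(s(c))), c)))  →  m(c, m(c, s(e), s(e)), m(c, s(q(s(c))), m(c, s(s(s(c))), c)))   [R5 at 2]
2. m(c, m(c, s(e), s(e)), m(c, s(q(s(c))), m(c, s(s(s(c))), c)))  →  m(c, s(e), m(c, s(q(s(c))), m(c, s(s(s(c))), c)))   [R5 at 2]
3. m(c, s(e), m(c, s(q(s(c))), m(c, s(s(s(c))), c)))  →  m(c, s(q(s(c))), m(c, s(s(s(c))), c))   [R5 at ε]
4. m(c, s(q(s(c))), m(c, s(s(s(c))), c))  →  m(c, s(s(s(c))), c)   [R5 at ε]
5. m(c, s(s(s(c))), c)  →  c   [R5 at ε]

c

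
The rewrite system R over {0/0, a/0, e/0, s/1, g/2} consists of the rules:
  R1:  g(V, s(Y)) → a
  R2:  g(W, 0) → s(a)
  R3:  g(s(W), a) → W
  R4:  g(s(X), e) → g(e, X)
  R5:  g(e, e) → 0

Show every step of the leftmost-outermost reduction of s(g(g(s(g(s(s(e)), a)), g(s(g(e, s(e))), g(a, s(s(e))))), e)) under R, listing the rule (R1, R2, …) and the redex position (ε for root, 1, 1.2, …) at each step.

s(0)

1. s(g(g(s(g(s(s(e)), a)), g(s(g(e, s(e))), g(a, s(s(e))))), e))  →  s(g(g(s(s(e)), g(s(g(e, s(e))), g(a, s(s(e))))), e))   [R3 at 1.1.1.1]
2. s(g(g(s(s(e)), g(s(g(e, s(e))), g(a, s(s(e))))), e))  →  s(g(g(s(s(e)), g(s(a), g(a, s(s(e))))), e))   [R1 at 1.1.2.1.1]
3. s(g(g(s(s(e)), g(s(a), g(a, s(s(e))))), e))  →  s(g(g(s(s(e)), g(s(a), a)), e))   [R1 at 1.1.2.2]
4. s(g(g(s(s(e)), g(s(a), a)), e))  →  s(g(g(s(s(e)), a), e))   [R3 at 1.1.2]
5. s(g(g(s(s(e)), a), e))  →  s(g(s(e), e))   [R3 at 1.1]
6. s(g(s(e), e))  →  s(g(e, e))   [R4 at 1]
7. s(g(e, e))  →  s(0)   [R5 at 1]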